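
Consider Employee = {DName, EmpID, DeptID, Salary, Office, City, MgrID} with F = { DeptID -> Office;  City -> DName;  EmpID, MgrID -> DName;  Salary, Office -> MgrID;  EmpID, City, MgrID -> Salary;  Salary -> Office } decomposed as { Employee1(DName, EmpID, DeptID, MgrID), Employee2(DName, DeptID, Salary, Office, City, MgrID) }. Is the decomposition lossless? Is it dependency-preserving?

lossy and not dependency-preserving

Lossless test: (DName, DeptID, MgrID)⁺ = {DName, DeptID, Office, MgrID}, which is a superkey of neither fragment — lossy.
Dependency preservation: the restricted closure of {EmpID, City, MgrID} across the fragments never reaches {Salary}, so EmpID, City, MgrID → Salary cannot be enforced without a join — not preserved.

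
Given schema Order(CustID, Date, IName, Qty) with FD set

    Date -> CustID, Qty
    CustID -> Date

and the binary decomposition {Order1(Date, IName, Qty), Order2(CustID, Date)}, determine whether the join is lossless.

Yes

Common attributes: Order1 ∩ Order2 = {Date}.
Closure of {Date}: Date → CustID, Qty applies, adding CustID, Qty. So (Date)⁺ = {CustID, Date, Qty}.
This closure contains every attribute of Order2, so Order1 ∩ Order2 → Order2. The join is lossless.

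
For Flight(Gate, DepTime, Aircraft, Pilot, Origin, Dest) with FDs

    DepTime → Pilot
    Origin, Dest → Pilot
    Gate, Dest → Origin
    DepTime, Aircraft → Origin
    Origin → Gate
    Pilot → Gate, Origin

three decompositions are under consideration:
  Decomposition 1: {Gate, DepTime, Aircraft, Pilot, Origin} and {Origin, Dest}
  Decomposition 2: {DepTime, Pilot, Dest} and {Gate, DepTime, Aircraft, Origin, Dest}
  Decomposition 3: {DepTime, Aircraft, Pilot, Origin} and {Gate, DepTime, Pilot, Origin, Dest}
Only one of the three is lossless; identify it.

Decomposition 1: common = {Origin}, closure = {Gate, Origin} → lossy.
Decomposition 2: common = {DepTime, Dest}, closure = {Gate, DepTime, Pilot, Origin, Dest} → lossless.
Decomposition 3: common = {DepTime, Pilot, Origin}, closure = {Gate, DepTime, Pilot, Origin} → lossy.

Decomposition 2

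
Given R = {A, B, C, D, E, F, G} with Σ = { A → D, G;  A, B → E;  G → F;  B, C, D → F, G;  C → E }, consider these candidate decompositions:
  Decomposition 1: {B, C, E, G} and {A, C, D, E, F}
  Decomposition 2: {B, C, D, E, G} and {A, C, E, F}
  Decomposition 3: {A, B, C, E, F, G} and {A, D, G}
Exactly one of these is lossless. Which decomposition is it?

Decomposition 3

Decomposition 1: common = {C, E}, closure = {C, E} → lossy.
Decomposition 2: common = {C, E}, closure = {C, E} → lossy.
Decomposition 3: common = {A, G}, closure = {A, D, F, G} → lossless.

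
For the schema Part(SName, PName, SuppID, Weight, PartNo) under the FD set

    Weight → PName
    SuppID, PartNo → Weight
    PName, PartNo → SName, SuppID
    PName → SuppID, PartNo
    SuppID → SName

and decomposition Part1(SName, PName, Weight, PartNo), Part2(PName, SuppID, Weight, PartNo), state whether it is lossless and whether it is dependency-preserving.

lossless but not dependency-preserving

Lossless test: (PName, Weight, PartNo)⁺ = {SName, PName, SuppID, Weight, PartNo}, which contains all of one fragment — lossless.
Dependency preservation: the restricted closure of {SuppID} across the fragments never reaches {SName}, so SuppID → SName cannot be enforced without a join — not preserved.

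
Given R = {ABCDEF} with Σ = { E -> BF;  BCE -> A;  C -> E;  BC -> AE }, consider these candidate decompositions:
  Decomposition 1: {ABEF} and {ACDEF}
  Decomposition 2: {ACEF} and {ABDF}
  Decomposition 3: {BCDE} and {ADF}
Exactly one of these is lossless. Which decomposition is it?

Decomposition 1: common = {AEF}, closure = {ABEF} → lossless.
Decomposition 2: common = {AF}, closure = {AF} → lossy.
Decomposition 3: common = {D}, closure = {D} → lossy.

Decomposition 1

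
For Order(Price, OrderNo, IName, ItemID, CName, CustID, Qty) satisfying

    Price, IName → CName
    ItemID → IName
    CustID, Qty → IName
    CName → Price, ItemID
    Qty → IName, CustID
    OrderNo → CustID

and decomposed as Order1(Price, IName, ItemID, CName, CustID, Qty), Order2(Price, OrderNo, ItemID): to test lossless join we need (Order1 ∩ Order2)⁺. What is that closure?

Price, IName, ItemID, CName

Order1 ∩ Order2 = {Price, ItemID}.
ItemID → IName applies, adding IName
Price, IName → CName applies, adding CName
Closure: {Price, IName, ItemID, CName}.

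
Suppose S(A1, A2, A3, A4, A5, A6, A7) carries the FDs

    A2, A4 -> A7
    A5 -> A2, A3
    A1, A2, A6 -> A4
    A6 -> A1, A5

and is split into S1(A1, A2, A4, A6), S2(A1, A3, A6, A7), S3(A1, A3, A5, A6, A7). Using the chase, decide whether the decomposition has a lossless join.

Yes

Chase test. Columns are A1, A2, A3, A4, A5, A6, A7; row i has aⱼ where attribute j ∈ Si, else bᵢⱼ.
Initial tableau (one row per fragment):
  row 1: a1 a2 b13 a4 b15 a6 b17
  row 2: a1 b22 a3 b24 b25 a6 a7
  row 3: a1 b32 a3 b34 a5 a6 a7
Rows 1 and 2 agree on A6; apply A6→A1, A5 and equate their A1, A5 entries.
Rows 1 and 3 agree on A6; apply A6→A1, A5 and equate their A1, A5 entries.
Rows 1 and 2 agree on A5; apply A5→A2, A3 and equate their A2, A3 entries.
Rows 1 and 3 agree on A5; apply A5→A2, A3 and equate their A2, A3 entries.
Rows 1 and 2 agree on A1, A2, A6; apply A1, A2, A6→A4 and equate their A4 entries.
Rows 1 and 3 agree on A1, A2, A6; apply A1, A2, A6→A4 and equate their A4 entries.
Rows 1 and 2 agree on A2, A4; apply A2, A4→A7 and equate their A7 entries.
Row 1 is now all distinguished symbols — the join is lossless.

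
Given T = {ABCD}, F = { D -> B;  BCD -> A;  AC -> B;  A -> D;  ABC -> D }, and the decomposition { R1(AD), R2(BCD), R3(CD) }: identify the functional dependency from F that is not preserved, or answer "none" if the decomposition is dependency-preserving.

BCD -> A

Check BCD → A: no single fragment contains all of {ABCD}, and the restricted closure of {BCD} across the fragments never reaches {A}.
D → B is preserved.
AC → B is preserved.
A → D is preserved.
ABC → D is preserved.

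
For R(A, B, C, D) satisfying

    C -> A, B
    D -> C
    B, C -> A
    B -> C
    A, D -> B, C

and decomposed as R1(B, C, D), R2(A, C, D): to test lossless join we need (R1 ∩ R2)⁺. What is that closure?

R1 ∩ R2 = {C, D}.
C → A, B applies, adding A, B
Closure: {A, B, C, D}.

A, B, C, D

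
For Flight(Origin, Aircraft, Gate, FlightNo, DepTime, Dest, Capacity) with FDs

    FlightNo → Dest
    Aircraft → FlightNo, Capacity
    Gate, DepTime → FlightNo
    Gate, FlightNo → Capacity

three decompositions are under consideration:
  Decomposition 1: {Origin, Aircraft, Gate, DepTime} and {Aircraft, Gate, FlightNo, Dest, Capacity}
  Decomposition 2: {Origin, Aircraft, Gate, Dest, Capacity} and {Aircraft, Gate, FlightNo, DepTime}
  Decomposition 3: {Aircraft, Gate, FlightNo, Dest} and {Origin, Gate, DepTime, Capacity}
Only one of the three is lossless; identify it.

Decomposition 1: common = {Aircraft, Gate}, closure = {Aircraft, Gate, FlightNo, Dest, Capacity} → lossless.
Decomposition 2: common = {Aircraft, Gate}, closure = {Aircraft, Gate, FlightNo, Dest, Capacity} → lossy.
Decomposition 3: common = {Gate}, closure = {Gate} → lossy.

Decomposition 1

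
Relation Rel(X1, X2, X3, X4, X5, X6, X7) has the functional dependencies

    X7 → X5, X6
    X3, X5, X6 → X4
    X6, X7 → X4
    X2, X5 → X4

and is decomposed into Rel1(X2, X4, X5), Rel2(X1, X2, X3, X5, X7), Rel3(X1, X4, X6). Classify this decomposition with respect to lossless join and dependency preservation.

lossy and not dependency-preserving

Lossless test (chase): Rows 1 and 2 agree on X2, X5; apply X2, X5→X4 and equate their X4 entries. No row becomes fully distinguished — the join is lossy.
Dependency preservation: the restricted closure of {X7} across the fragments never reaches {X5, X6}, so X7 → X5, X6 cannot be enforced without a join — not preserved.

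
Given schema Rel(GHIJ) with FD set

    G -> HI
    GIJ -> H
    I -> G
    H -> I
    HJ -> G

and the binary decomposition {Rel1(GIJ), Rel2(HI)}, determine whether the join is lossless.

Common attributes: Rel1 ∩ Rel2 = {I}.
Closure of {I}: I → G applies, adding G; G → HI applies, adding H. So (I)⁺ = {GHI}.
This closure contains every attribute of Rel2, so Rel1 ∩ Rel2 → Rel2. The join is lossless.

Yes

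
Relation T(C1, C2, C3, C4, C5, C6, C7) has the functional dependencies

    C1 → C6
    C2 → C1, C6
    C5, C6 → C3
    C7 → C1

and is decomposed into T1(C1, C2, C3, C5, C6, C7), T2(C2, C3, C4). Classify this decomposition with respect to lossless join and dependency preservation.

Lossless test: (C2, C3)⁺ = {C1, C2, C3, C6}, which is a superkey of neither fragment — lossy.
Dependency preservation: every FD's attributes lie within a single fragment, so each can be enforced locally — preserved.

lossy but dependency-preserving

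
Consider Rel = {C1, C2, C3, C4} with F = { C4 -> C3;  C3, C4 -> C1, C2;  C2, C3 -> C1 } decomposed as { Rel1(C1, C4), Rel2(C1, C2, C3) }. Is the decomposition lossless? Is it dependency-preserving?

lossy and not dependency-preserving

Lossless test: (C1)⁺ = {C1}, which is a superkey of neither fragment — lossy.
Dependency preservation: the restricted closure of {C4} across the fragments never reaches {C3}, so C4 → C3 cannot be enforced without a join — not preserved.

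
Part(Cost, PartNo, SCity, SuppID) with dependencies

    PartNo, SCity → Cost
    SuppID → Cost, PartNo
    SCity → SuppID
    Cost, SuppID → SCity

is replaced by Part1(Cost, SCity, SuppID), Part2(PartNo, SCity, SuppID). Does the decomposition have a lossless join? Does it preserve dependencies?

Lossless test: (SCity, SuppID)⁺ = {Cost, PartNo, SCity, SuppID}, which contains all of one fragment — lossless.
Dependency preservation: PartNo, SCity → Cost; SuppID → Cost, PartNo are not contained in any single fragment, but the restricted closure of each left-hand side across the fragments still reaches the right-hand side; the remaining FDs each lie inside some fragment. All dependencies are preserved.

lossless and dependency-preserving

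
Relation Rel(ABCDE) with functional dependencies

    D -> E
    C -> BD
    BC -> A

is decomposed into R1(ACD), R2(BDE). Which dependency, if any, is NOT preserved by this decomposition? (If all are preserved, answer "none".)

C -> BD

Check C → BD: no single fragment contains all of {BCD}, and the restricted closure of {C} across the fragments never reaches {BD}.
D → E is preserved.
BC → A is preserved.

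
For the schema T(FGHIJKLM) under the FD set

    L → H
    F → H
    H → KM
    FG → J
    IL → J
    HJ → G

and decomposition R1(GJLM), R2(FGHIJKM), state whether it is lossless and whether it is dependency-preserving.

Lossless test: (GJM)⁺ = {GJM}, which is a superkey of neither fragment — lossy.
Dependency preservation: the restricted closure of {L} across the fragments never reaches {H}, so L → H cannot be enforced without a join — not preserved.

lossy and not dependency-preserving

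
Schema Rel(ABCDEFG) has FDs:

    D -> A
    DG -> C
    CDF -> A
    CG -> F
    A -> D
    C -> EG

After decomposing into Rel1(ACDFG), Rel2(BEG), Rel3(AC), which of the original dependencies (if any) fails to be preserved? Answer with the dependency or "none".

C -> EG

Check C → EG: no single fragment contains all of {CEG}, and the restricted closure of {C} across the fragments never reaches {EG}.
D → A is preserved.
DG → C is preserved.
CDF → A is preserved.
CG → F is preserved.
A → D is preserved.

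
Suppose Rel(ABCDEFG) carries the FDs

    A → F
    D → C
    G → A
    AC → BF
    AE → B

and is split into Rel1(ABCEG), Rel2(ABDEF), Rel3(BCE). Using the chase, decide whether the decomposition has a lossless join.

Chase test. Columns are ABCDEFG; row i has aⱼ where attribute j ∈ Reli, else bᵢⱼ.
Initial tableau (one row per fragment):
  row 1: a1 a2 a3 b14 a5 b16 a7
  row 2: a1 a2 b23 a4 a5 a6 b27
  row 3: b31 a2 a3 b34 a5 b36 b37
Rows 1 and 2 agree on A; apply A→F and equate their F entries.
No row becomes fully distinguished — the join is lossy.

No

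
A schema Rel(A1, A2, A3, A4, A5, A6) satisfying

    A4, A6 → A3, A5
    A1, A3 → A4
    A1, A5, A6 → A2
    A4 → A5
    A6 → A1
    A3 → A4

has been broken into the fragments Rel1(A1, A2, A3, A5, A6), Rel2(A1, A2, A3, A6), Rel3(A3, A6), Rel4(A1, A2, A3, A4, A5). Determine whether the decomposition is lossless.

Chase test. Columns are A1, A2, A3, A4, A5, A6; row i has aⱼ where attribute j ∈ Reli, else bᵢⱼ.
Initial tableau (one row per fragment):
  row 1: a1 a2 a3 b14 a5 a6
  row 2: a1 a2 a3 b24 b25 a6
  row 3: b31 b32 a3 b34 b35 a6
  row 4: a1 a2 a3 a4 a5 b46
Rows 1 and 2 agree on A1, A3; apply A1, A3→A4 and equate their A4 entries.
Rows 1 and 4 agree on A1, A3; apply A1, A3→A4 and equate their A4 entries.
Rows 1 and 2 agree on A4; apply A4→A5 and equate their A5 entries.
Rows 1 and 3 agree on A6; apply A6→A1 and equate their A1 entries.
Rows 1 and 3 agree on A3; apply A3→A4 and equate their A4 entries.
Rows 1 and 3 agree on A4, A6; apply A4, A6→A3, A5 and equate their A3, A5 entries.
Rows 1 and 3 agree on A1, A5, A6; apply A1, A5, A6→A2 and equate their A2 entries.
Row 1 is now all distinguished symbols — the join is lossless.

Yes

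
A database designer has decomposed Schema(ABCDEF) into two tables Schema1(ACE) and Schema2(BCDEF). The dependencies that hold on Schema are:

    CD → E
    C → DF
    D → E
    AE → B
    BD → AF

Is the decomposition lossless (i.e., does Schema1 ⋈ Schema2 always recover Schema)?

No

Common attributes: Schema1 ∩ Schema2 = {CE}.
Closure of {CE}: C → DF applies, adding DF. So (CE)⁺ = {CDEF}.
The closure contains neither all of Schema1 = {ACE} nor all of Schema2 = {BCDEF}, so the common attributes are not a superkey of either fragment. The join is lossy.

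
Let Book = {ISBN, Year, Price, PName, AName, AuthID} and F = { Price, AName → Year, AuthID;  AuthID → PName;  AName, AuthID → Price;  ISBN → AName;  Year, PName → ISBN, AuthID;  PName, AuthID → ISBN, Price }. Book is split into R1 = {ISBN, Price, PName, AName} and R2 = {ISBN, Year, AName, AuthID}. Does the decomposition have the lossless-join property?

Common attributes: R1 ∩ R2 = {ISBN, AName}.
No dependency enlarges {ISBN, AName}, so (ISBN, AName)⁺ = {ISBN, AName}.
The closure contains neither all of R1 = {ISBN, Price, PName, AName} nor all of R2 = {ISBN, Year, AName, AuthID}, so the common attributes are not a superkey of either fragment. The join is lossy.

No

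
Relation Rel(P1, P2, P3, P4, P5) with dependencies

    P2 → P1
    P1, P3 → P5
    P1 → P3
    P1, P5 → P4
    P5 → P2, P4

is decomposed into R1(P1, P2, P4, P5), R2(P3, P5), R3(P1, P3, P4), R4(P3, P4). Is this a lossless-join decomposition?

Chase test. Columns are P1, P2, P3, P4, P5; row i has aⱼ where attribute j ∈ Ri, else bᵢⱼ.
Initial tableau (one row per fragment):
  row 1: a1 a2 b13 a4 a5
  row 2: b21 b22 a3 b24 a5
  row 3: a1 b32 a3 a4 b35
  row 4: b41 b42 a3 a4 b45
Rows 1 and 3 agree on P1; apply P1→P3 and equate their P3 entries.
Rows 1 and 2 agree on P5; apply P5→P2, P4 and equate their P2, P4 entries.
Rows 1 and 2 agree on P2; apply P2→P1 and equate their P1 entries.
Rows 1 and 3 agree on P1, P3; apply P1, P3→P5 and equate their P5 entries.
Rows 1 and 3 agree on P5; apply P5→P2, P4 and equate their P2, P4 entries.
Row 1 is now all distinguished symbols — the join is lossless.

Yes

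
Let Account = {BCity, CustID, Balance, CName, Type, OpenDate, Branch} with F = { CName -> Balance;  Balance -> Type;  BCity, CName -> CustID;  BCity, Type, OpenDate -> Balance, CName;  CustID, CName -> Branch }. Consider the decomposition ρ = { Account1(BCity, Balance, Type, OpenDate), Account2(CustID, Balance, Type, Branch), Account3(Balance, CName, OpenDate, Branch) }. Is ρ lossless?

No

Chase test. Columns are BCity, CustID, Balance, CName, Type, OpenDate, Branch; row i has aⱼ where attribute j ∈ Accounti, else bᵢⱼ.
Initial tableau (one row per fragment):
  row 1: a1 b12 a3 b14 a5 a6 b17
  row 2: b21 a2 a3 b24 a5 b26 a7
  row 3: b31 b32 a3 a4 b35 a6 a7
Rows 1 and 3 agree on Balance; apply Balance→Type and equate their Type entries.
No row becomes fully distinguished — the join is lossy.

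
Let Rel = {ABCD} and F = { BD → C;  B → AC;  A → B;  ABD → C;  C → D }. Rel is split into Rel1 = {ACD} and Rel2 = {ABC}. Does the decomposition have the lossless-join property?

Common attributes: Rel1 ∩ Rel2 = {AC}.
Closure of {AC}: A → B applies, adding B; C → D applies, adding D. So (AC)⁺ = {ABCD}.
This closure contains every attribute of Rel1, so Rel1 ∩ Rel2 → Rel1. The join is lossless.

Yes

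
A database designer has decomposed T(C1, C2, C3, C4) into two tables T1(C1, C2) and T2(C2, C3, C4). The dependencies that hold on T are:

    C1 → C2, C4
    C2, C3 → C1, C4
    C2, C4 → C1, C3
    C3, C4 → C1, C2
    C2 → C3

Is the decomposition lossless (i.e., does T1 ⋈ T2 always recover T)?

Yes

Common attributes: T1 ∩ T2 = {C2}.
Closure of {C2}: C2 → C3 applies, adding C3; C2, C3 → C1, C4 applies, adding C1, C4. So (C2)⁺ = {C1, C2, C3, C4}.
This closure contains every attribute of T1, so T1 ∩ T2 → T1. The join is lossless.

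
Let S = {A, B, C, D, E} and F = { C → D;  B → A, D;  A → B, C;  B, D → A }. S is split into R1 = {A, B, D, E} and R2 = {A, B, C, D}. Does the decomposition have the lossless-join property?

Yes

Common attributes: R1 ∩ R2 = {A, B, D}.
Closure of {A, B, D}: A → B, C applies, adding C. So (A, B, D)⁺ = {A, B, C, D}.
This closure contains every attribute of R2, so R1 ∩ R2 → R2. The join is lossless.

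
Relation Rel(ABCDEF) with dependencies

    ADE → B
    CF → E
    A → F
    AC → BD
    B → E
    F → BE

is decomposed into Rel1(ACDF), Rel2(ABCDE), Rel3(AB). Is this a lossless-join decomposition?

Chase test. Columns are ABCDEF; row i has aⱼ where attribute j ∈ Reli, else bᵢⱼ.
Initial tableau (one row per fragment):
  row 1: a1 b12 a3 a4 b15 a6
  row 2: a1 a2 a3 a4 a5 b26
  row 3: a1 a2 b33 b34 b35 b36
Rows 1 and 2 agree on A; apply A→F and equate their F entries.
Rows 1 and 3 agree on A; apply A→F and equate their F entries.
Rows 1 and 2 agree on AC; apply AC→BD and equate their BD entries.
Rows 1 and 2 agree on B; apply B→E and equate their E entries.
Rows 1 and 3 agree on B; apply B→E and equate their E entries.
Row 1 is now all distinguished symbols — the join is lossless.

Yes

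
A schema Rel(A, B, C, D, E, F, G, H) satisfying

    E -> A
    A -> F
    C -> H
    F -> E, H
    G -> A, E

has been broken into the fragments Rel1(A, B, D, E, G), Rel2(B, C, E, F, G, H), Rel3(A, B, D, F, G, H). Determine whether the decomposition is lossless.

No

Chase test. Columns are A, B, C, D, E, F, G, H; row i has aⱼ where attribute j ∈ Reli, else bᵢⱼ.
Initial tableau (one row per fragment):
  row 1: a1 a2 b13 a4 a5 b16 a7 b18
  row 2: b21 a2 a3 b24 a5 a6 a7 a8
  row 3: a1 a2 b33 a4 b35 a6 a7 a8
Rows 1 and 2 agree on E; apply E→A and equate their A entries.
Rows 1 and 2 agree on A; apply A→F and equate their F entries.
Rows 1 and 2 agree on F; apply F→E, H and equate their E, H entries.
Rows 1 and 3 agree on F; apply F→E, H and equate their E, H entries.
No row becomes fully distinguished — the join is lossy.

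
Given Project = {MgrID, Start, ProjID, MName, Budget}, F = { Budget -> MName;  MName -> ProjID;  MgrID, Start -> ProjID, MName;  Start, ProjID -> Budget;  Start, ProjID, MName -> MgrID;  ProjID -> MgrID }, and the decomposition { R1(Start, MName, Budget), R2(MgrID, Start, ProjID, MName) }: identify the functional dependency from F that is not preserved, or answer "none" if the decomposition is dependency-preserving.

none

Budget → MName lies within R1.
MName → ProjID lies within R2.
MgrID, Start → ProjID, MName lies within R2.
Start, ProjID → Budget: restricted closure across fragments reaches Budget.
Start, ProjID, MName → MgrID lies within R2.
ProjID → MgrID lies within R2.
Every dependency is enforceable on the fragments, so the decomposition is dependency-preserving.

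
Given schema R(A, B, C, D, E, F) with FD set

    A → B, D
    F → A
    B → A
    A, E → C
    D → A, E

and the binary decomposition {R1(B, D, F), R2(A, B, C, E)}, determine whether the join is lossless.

Common attributes: R1 ∩ R2 = {B}.
Closure of {B}: B → A applies, adding A; A → B, D applies, adding D; D → A, E applies, adding E; A, E → C applies, adding C. So (B)⁺ = {A, B, C, D, E}.
This closure contains every attribute of R2, so R1 ∩ R2 → R2. The join is lossless.

Yes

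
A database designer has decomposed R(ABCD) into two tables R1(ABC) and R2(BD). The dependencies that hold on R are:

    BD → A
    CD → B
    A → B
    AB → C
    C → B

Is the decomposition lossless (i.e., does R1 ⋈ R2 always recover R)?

Common attributes: R1 ∩ R2 = {B}.
No dependency enlarges {B}, so (B)⁺ = {B}.
The closure contains neither all of R1 = {ABC} nor all of R2 = {BD}, so the common attributes are not a superkey of either fragment. The join is lossy.

No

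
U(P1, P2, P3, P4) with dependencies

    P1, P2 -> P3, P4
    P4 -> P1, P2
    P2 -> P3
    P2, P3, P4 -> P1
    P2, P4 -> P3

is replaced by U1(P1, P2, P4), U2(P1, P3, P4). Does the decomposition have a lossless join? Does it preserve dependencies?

lossless but not dependency-preserving

Lossless test: (P1, P4)⁺ = {P1, P2, P3, P4}, which contains all of one fragment — lossless.
Dependency preservation: the restricted closure of {P2} across the fragments never reaches {P3}, so P2 → P3 cannot be enforced without a join — not preserved.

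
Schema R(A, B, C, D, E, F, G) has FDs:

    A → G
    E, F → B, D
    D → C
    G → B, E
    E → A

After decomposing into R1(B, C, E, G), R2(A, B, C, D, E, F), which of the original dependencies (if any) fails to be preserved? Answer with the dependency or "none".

none

A → G: restricted closure across fragments reaches G.
E, F → B, D lies within R2.
D → C lies within R2.
G → B, E lies within R1.
E → A lies within R2.
Every dependency is enforceable on the fragments, so the decomposition is dependency-preserving.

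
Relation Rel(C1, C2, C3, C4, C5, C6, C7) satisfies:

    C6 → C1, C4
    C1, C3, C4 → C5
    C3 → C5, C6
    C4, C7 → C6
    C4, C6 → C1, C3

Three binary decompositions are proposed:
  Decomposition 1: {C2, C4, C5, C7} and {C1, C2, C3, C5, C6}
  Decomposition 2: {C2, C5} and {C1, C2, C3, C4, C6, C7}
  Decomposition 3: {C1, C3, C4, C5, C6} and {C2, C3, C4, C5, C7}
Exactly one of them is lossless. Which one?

Decomposition 1: common = {C2, C5}, closure = {C2, C5} → lossy.
Decomposition 2: common = {C2}, closure = {C2} → lossy.
Decomposition 3: common = {C3, C4, C5}, closure = {C1, C3, C4, C5, C6} → lossless.

Decomposition 3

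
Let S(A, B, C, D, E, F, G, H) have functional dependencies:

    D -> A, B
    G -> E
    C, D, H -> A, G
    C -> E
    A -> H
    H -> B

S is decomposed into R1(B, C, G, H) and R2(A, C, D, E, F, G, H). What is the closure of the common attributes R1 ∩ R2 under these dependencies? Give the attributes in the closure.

B, C, E, G, H

R1 ∩ R2 = {C, G, H}.
G → E applies, adding E
H → B applies, adding B
Closure: {B, C, E, G, H}.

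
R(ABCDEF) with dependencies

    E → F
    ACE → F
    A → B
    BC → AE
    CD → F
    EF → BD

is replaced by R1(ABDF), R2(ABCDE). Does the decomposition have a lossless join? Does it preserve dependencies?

Lossless test: (ABD)⁺ = {ABD}, which is a superkey of neither fragment — lossy.
Dependency preservation: the restricted closure of {E} across the fragments never reaches {F}, so E → F cannot be enforced without a join — not preserved.

lossy and not dependency-preserving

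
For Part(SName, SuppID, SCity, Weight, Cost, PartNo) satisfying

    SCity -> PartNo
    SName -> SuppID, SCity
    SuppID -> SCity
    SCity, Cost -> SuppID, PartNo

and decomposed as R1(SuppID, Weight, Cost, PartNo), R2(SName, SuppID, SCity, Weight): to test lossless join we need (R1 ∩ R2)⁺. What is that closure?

SuppID, SCity, Weight, PartNo

R1 ∩ R2 = {SuppID, Weight}.
SuppID → SCity applies, adding SCity
SCity → PartNo applies, adding PartNo
Closure: {SuppID, SCity, Weight, PartNo}.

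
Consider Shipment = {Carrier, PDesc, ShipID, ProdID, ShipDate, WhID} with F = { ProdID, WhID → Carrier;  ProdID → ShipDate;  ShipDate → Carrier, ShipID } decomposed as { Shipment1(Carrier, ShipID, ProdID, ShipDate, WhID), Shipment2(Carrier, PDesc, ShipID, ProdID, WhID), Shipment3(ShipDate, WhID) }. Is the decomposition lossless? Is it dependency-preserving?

lossless and dependency-preserving

Lossless test (chase): Rows 1 and 2 agree on ProdID; apply ProdID→ShipDate and equate their ShipDate entries. Rows 1 and 3 agree on ShipDate; apply ShipDate→Carrier, ShipID and equate their Carrier, ShipID entries. Row 2 is now all distinguished symbols — the join is lossless.
Dependency preservation: every FD's attributes lie within a single fragment, so each can be enforced locally — preserved.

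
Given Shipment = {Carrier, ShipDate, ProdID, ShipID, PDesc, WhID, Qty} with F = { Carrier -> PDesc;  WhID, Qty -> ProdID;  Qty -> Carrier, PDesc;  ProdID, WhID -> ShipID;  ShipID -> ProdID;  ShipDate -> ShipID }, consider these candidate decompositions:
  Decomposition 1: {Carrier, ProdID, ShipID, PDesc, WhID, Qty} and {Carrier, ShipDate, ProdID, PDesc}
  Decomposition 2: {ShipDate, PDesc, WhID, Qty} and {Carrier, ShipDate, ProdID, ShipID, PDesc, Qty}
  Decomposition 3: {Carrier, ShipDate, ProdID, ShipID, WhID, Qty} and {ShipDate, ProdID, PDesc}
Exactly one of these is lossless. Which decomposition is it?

Decomposition 2

Decomposition 1: common = {Carrier, ProdID, PDesc}, closure = {Carrier, ProdID, PDesc} → lossy.
Decomposition 2: common = {ShipDate, PDesc, Qty}, closure = {Carrier, ShipDate, ProdID, ShipID, PDesc, Qty} → lossless.
Decomposition 3: common = {ShipDate, ProdID}, closure = {ShipDate, ProdID, ShipID} → lossy.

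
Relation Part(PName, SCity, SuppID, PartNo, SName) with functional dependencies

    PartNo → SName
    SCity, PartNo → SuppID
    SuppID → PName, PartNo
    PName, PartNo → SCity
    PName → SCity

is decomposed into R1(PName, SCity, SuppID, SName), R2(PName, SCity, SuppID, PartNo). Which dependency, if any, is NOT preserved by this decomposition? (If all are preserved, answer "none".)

PartNo → SName

Check PartNo → SName: no single fragment contains all of {PartNo, SName}, and the restricted closure of {PartNo} across the fragments never reaches {SName}.
SCity, PartNo → SuppID is preserved.
SuppID → PName, PartNo is preserved.
PName, PartNo → SCity is preserved.
PName → SCity is preserved.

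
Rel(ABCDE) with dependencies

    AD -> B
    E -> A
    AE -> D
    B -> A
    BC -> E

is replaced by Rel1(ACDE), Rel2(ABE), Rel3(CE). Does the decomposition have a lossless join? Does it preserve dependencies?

lossless but not dependency-preserving

Lossless test (chase): Rows 1 and 3 agree on E; apply E→A and equate their A entries. Rows 1 and 2 agree on AE; apply AE→D and equate their D entries. Rows 1 and 3 agree on AE; apply AE→D and equate their D entries. Rows 1 and 2 agree on AD; apply AD→B and equate their B entries. Rows 1 and 3 agree on AD; apply AD→B and equate their B entries. Row 1 is now all distinguished symbols — the join is lossless.
Dependency preservation: the restricted closure of {AD} across the fragments never reaches {B}, so AD → B cannot be enforced without a join — not preserved.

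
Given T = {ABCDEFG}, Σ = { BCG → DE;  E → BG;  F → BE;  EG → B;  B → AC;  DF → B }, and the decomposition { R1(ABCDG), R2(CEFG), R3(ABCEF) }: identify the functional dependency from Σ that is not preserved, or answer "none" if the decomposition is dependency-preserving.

BCG → DE

Check BCG → DE: no single fragment contains all of {BCDEG}, and the restricted closure of {BCG} across the fragments never reaches {DE}.
E → BG is preserved.
F → BE is preserved.
EG → B is preserved.
B → AC is preserved.
DF → B is preserved.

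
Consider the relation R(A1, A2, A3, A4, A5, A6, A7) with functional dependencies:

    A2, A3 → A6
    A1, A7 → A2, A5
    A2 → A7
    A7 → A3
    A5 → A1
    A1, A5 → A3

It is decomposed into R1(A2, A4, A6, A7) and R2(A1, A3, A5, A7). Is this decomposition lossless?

No

Common attributes: R1 ∩ R2 = {A7}.
Closure of {A7}: A7 → A3 applies, adding A3. So (A7)⁺ = {A3, A7}.
The closure contains neither all of R1 = {A2, A4, A6, A7} nor all of R2 = {A1, A3, A5, A7}, so the common attributes are not a superkey of either fragment. The join is lossy.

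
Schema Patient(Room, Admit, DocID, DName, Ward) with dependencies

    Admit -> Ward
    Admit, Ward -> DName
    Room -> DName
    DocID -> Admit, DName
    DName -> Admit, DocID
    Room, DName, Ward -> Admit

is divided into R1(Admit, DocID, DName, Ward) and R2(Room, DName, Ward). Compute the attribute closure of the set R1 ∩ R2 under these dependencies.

R1 ∩ R2 = {DName, Ward}.
DName → Admit, DocID applies, adding Admit, DocID
Closure: {Admit, DocID, DName, Ward}.

Admit, DocID, DName, Ward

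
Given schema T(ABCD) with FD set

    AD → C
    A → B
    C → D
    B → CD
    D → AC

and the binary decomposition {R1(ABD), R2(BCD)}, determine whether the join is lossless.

Common attributes: R1 ∩ R2 = {BD}.
Closure of {BD}: B → CD applies, adding C; D → AC applies, adding A. So (BD)⁺ = {ABCD}.
This closure contains every attribute of R1, so R1 ∩ R2 → R1. The join is lossless.

Yes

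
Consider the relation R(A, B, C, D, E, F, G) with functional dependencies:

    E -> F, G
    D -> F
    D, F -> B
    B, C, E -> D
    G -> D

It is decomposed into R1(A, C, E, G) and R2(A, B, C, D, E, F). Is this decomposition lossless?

Common attributes: R1 ∩ R2 = {A, C, E}.
Closure of {A, C, E}: E → F, G applies, adding F, G; G → D applies, adding D; D, F → B applies, adding B. So (A, C, E)⁺ = {A, B, C, D, E, F, G}.
This closure contains every attribute of R1, so R1 ∩ R2 → R1. The join is lossless.

Yes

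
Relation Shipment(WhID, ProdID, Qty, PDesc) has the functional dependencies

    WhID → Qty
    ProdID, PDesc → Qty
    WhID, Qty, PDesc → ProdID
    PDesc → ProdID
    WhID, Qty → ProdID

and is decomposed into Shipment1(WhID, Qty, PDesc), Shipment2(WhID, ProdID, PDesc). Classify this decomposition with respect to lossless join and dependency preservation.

Lossless test: (WhID, PDesc)⁺ = {WhID, ProdID, Qty, PDesc}, which contains all of one fragment — lossless.
Dependency preservation: ProdID, PDesc → Qty; WhID, Qty, PDesc → ProdID; WhID, Qty → ProdID are not contained in any single fragment, but the restricted closure of each left-hand side across the fragments still reaches the right-hand side; the remaining FDs each lie inside some fragment. All dependencies are preserved.

lossless and dependency-preserving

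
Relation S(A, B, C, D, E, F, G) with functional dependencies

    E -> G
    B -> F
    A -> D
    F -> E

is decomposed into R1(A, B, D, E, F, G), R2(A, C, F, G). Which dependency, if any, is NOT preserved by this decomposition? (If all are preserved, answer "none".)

E → G lies within R1.
B → F lies within R1.
A → D lies within R1.
F → E lies within R1.
Every dependency is enforceable on the fragments, so the decomposition is dependency-preserving.

none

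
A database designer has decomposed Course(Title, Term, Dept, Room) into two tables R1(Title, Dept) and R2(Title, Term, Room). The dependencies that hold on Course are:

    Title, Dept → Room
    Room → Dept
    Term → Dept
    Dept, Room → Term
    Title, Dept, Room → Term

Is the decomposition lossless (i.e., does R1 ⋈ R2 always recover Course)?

Common attributes: R1 ∩ R2 = {Title}.
No dependency enlarges {Title}, so (Title)⁺ = {Title}.
The closure contains neither all of R1 = {Title, Dept} nor all of R2 = {Title, Term, Room}, so the common attributes are not a superkey of either fragment. The join is lossy.

No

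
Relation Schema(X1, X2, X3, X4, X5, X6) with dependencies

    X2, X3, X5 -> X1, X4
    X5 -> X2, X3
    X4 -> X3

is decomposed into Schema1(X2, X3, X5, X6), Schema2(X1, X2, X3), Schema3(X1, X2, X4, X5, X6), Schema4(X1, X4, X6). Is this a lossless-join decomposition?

Chase test. Columns are X1, X2, X3, X4, X5, X6; row i has aⱼ where attribute j ∈ Schemai, else bᵢⱼ.
Initial tableau (one row per fragment):
  row 1: b11 a2 a3 b14 a5 a6
  row 2: a1 a2 a3 b24 b25 b26
  row 3: a1 a2 b33 a4 a5 a6
  row 4: a1 b42 b43 a4 b45 a6
Rows 1 and 3 agree on X5; apply X5→X2, X3 and equate their X2, X3 entries.
Rows 3 and 4 agree on X4; apply X4→X3 and equate their X3 entries.
Rows 1 and 3 agree on X2, X3, X5; apply X2, X3, X5→X1, X4 and equate their X1, X4 entries.
Row 1 is now all distinguished symbols — the join is lossless.

Yes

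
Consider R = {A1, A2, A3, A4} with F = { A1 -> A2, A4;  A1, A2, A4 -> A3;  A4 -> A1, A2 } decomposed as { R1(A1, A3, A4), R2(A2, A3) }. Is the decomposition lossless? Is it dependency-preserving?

lossy and not dependency-preserving

Lossless test: (A3)⁺ = {A3}, which is a superkey of neither fragment — lossy.
Dependency preservation: the restricted closure of {A1} across the fragments never reaches {A2, A4}, so A1 → A2, A4 cannot be enforced without a join — not preserved.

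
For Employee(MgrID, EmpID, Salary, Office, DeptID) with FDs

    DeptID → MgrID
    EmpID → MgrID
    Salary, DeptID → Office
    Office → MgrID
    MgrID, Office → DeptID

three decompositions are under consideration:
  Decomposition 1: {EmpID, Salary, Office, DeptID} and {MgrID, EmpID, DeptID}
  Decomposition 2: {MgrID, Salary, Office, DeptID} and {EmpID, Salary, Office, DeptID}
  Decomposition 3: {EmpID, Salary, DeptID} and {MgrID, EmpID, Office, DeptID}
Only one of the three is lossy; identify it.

Decomposition 1: common = {EmpID, DeptID}, closure = {MgrID, EmpID, DeptID} → lossless.
Decomposition 2: common = {Salary, Office, DeptID}, closure = {MgrID, Salary, Office, DeptID} → lossless.
Decomposition 3: common = {EmpID, DeptID}, closure = {MgrID, EmpID, DeptID} → lossy.

Decomposition 3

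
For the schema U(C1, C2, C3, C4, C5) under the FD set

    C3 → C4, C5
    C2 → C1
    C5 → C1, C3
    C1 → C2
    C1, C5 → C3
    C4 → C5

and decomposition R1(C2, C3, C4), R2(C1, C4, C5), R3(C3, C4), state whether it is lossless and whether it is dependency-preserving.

lossless but not dependency-preserving

Lossless test (chase): Rows 1 and 3 agree on C3; apply C3→C4, C5 and equate their C4, C5 entries. Rows 1 and 3 agree on C5; apply C5→C1, C3 and equate their C1, C3 entries. Rows 1 and 3 agree on C1; apply C1→C2 and equate their C2 entries. Rows 1 and 2 agree on C4; apply C4→C5 and equate their C5 entries. Rows 1 and 2 agree on C5; apply C5→C1, C3 and equate their C1, C3 entries. Rows 1 and 2 agree on C1; apply C1→C2 and equate their C2 entries. Row 1 is now all distinguished symbols — the join is lossless.
Dependency preservation: the restricted closure of {C2} across the fragments never reaches {C1}, so C2 → C1 cannot be enforced without a join — not preserved.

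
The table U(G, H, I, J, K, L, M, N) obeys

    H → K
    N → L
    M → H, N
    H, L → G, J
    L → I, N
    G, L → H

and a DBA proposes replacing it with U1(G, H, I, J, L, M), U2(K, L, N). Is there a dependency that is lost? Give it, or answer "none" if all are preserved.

H → K

Check H → K: no single fragment contains all of {H, K}, and the restricted closure of {H} across the fragments never reaches {K}.
N → L is preserved.
M → H, N is preserved.
H, L → G, J is preserved.
L → I, N is preserved.
G, L → H is preserved.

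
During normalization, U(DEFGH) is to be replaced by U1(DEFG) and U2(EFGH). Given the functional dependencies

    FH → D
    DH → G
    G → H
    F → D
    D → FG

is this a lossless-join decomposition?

Yes

Common attributes: U1 ∩ U2 = {EFG}.
Closure of {EFG}: G → H applies, adding H; F → D applies, adding D. So (EFG)⁺ = {DEFGH}.
This closure contains every attribute of U1, so U1 ∩ U2 → U1. The join is lossless.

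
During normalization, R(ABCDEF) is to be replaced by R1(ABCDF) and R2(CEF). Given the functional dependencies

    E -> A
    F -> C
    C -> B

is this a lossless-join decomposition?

No

Common attributes: R1 ∩ R2 = {CF}.
Closure of {CF}: C → B applies, adding B. So (CF)⁺ = {BCF}.
The closure contains neither all of R1 = {ABCDF} nor all of R2 = {CEF}, so the common attributes are not a superkey of either fragment. The join is lossy.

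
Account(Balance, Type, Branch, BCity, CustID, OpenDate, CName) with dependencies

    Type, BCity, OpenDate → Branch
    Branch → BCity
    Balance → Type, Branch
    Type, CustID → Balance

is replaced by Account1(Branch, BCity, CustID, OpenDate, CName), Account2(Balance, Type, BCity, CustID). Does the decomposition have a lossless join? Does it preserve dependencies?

lossy and not dependency-preserving

Lossless test: (BCity, CustID)⁺ = {BCity, CustID}, which is a superkey of neither fragment — lossy.
Dependency preservation: the restricted closure of {Type, BCity, OpenDate} across the fragments never reaches {Branch}, so Type, BCity, OpenDate → Branch cannot be enforced without a join — not preserved.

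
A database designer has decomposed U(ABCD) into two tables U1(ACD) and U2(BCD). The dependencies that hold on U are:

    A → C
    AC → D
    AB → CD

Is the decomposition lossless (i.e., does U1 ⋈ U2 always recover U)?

No

Common attributes: U1 ∩ U2 = {CD}.
No dependency enlarges {CD}, so (CD)⁺ = {CD}.
The closure contains neither all of U1 = {ACD} nor all of U2 = {BCD}, so the common attributes are not a superkey of either fragment. The join is lossy.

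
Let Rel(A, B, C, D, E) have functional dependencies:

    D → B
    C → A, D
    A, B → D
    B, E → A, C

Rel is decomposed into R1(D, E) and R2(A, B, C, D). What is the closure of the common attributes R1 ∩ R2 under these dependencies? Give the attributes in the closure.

R1 ∩ R2 = {D}.
D → B applies, adding B
Closure: {B, D}.

B, D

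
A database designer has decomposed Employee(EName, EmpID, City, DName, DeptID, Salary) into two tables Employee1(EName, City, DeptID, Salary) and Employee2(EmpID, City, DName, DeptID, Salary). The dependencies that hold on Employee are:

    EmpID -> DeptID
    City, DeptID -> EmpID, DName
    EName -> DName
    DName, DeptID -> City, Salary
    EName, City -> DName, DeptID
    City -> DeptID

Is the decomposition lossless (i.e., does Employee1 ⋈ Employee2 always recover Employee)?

Common attributes: Employee1 ∩ Employee2 = {City, DeptID, Salary}.
Closure of {City, DeptID, Salary}: City, DeptID → EmpID, DName applies, adding EmpID, DName. So (City, DeptID, Salary)⁺ = {EmpID, City, DName, DeptID, Salary}.
This closure contains every attribute of Employee2, so Employee1 ∩ Employee2 → Employee2. The join is lossless.

Yes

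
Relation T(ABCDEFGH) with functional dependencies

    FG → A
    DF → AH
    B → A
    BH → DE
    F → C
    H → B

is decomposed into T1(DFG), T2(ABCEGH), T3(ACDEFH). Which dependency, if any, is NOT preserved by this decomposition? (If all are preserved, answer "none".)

Check FG → A: no single fragment contains all of {AFG}, and the restricted closure of {FG} across the fragments never reaches {A}.
DF → AH is preserved.
B → A is preserved.
BH → DE is preserved.
F → C is preserved.
H → B is preserved.

FG → A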